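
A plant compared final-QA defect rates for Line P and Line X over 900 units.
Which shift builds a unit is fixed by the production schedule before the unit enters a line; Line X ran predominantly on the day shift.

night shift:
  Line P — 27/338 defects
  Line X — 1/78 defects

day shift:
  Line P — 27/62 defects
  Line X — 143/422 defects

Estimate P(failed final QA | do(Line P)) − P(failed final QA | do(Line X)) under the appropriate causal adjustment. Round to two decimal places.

+0.08

The stratified and pooled comparisons disagree (Line X wins within each shift; Line P wins overall), so the answer turns on the causal role of shift.
Shift satisfies the back-door criterion: it is not a descendant of the line, and it blocks the spurious path from line to outcome. Adjusting for it (i.e., using the within-shift rates) gives the causal effect.
Adjusting over the population distribution of shift: 0.462·(0.080−0.013) + 0.538·(0.435−0.339) = +0.083.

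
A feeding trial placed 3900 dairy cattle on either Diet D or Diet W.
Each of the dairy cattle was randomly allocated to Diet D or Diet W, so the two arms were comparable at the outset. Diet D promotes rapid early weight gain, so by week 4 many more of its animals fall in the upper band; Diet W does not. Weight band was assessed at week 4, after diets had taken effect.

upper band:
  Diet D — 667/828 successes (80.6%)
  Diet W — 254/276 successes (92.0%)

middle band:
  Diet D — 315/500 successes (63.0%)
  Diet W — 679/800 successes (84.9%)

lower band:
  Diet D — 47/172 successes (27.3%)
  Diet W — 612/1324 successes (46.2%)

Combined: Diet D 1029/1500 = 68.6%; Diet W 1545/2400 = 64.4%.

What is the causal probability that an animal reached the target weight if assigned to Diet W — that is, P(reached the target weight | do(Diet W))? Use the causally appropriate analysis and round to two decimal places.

Week-4 weight band is recorded after the diet and is itself shifted by it — it sits on the causal path from diet to outcome. Conditioning on a mediator would strip out part of the effect we want; the pooled comparison gives the total causal effect.
So P(outcome | do(Diet W)) is just the pooled rate for Diet W: 1545/2400 = 0.644.

0.64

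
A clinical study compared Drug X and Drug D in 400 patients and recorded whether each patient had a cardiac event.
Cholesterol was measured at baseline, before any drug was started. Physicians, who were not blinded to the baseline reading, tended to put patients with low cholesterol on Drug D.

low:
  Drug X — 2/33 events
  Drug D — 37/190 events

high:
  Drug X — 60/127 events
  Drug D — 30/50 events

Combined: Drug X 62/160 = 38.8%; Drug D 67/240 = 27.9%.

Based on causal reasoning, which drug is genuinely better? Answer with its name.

Drug X

Since cholesterol is a pre-existing factor (not a product of the drug) and it affects the outcome on its own, it is a confounder. The stratified rates, not the pooled rate, identify the causal effect.
Within each level — low: 6.1% vs 19.5%; high: 47.2% vs 60.0% — Drug X is lower every time.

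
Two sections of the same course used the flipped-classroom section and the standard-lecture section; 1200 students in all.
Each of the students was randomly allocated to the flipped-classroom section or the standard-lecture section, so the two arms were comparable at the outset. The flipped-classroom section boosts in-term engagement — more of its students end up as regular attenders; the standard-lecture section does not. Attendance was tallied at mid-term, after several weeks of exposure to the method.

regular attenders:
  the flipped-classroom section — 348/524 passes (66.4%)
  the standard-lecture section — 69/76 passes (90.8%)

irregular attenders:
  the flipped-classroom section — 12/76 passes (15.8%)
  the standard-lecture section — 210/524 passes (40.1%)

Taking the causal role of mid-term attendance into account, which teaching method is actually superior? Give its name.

the flipped-classroom section

Within every mid-term attendance level the standard-lecture section has the higher rate, yet pooled the flipped-classroom section does — Simpson's reversal.
Mid-term attendance lies on the pathway teaching method → mid-term attendance → outcome, so adjusting for it blocks the indirect effect. For the total causal effect of teaching method, use the unadjusted pooled rates.
Pooled: the flipped-classroom section 60.0% vs the standard-lecture section 46.5%; the flipped-classroom section is higher overall.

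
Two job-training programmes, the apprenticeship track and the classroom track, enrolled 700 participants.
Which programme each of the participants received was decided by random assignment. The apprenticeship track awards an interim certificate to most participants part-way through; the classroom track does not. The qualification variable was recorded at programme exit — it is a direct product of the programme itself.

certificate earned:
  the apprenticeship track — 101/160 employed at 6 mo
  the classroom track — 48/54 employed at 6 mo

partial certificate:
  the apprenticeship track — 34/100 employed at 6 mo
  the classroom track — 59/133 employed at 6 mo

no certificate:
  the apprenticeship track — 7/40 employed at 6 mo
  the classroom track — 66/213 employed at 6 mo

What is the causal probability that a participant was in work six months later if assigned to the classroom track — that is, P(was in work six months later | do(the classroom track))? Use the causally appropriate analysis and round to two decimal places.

0.43

The qualification attained during the programme-specific comparison favours the classroom track throughout, but the pooled figures favour the apprenticeship track. The question is whether to condition on qualification attained during the programme.
The distribution of qualification attained during the programme is itself part of what the programme does — it is an intermediate outcome. Holding it fixed would remove that part of the effect; the total effect is the pooled difference.
So P(outcome | do(the classroom track)) is just the pooled rate for the classroom track: 173/400 = 0.432.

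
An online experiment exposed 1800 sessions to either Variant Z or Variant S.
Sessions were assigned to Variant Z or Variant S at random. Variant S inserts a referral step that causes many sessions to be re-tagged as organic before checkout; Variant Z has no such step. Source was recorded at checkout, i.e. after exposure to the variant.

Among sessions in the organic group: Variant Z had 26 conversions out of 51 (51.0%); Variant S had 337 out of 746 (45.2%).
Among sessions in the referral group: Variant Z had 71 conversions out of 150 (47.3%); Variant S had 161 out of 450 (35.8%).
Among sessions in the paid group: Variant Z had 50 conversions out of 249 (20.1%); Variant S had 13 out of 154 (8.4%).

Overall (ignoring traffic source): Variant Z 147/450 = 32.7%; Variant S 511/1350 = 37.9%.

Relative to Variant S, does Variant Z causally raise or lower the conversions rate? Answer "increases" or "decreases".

Stratifying would compare variants among sessions the variants themselves sorted into traffic source groups — a form of selection on an intermediate. The unconditioned pooled rates give the total causal effect.
Pooled: Variant Z 32.7% vs Variant S 37.9%; Variant S is higher overall.

decreases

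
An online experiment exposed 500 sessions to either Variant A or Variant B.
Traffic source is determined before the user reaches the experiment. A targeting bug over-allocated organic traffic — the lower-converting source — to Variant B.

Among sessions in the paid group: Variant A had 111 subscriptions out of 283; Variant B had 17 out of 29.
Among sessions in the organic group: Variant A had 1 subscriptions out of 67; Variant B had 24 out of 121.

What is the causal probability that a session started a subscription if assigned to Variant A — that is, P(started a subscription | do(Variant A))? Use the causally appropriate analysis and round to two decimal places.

Since traffic source is a pre-existing factor (not a product of the variant) and it affects the outcome on its own, it is a confounder. The stratified rates, not the pooled rate, identify the causal effect.
Standardising Variant A to the population traffic source mix: 0.624·111/283 + 0.376·1/67 = 0.250.

0.25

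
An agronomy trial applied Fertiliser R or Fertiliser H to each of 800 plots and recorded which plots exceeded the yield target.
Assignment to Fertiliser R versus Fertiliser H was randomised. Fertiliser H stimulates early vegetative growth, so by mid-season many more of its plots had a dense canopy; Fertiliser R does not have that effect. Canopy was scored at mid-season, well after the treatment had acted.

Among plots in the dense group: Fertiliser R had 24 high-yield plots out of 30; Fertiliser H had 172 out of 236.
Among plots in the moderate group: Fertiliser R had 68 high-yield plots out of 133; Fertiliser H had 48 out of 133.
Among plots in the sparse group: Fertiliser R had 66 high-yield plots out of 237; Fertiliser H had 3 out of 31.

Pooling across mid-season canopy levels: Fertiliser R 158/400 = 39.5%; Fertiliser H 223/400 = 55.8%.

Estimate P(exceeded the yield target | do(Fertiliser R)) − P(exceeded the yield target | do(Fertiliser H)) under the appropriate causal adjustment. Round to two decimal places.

Fertiliser R is higher inside every mid-season canopy stratum but Fertiliser H is higher in aggregate. Whether to stratify depends on how mid-season canopy relates to the fertiliser.
Mid-season canopy is recorded after the fertiliser and is itself shifted by it — it sits on the causal path from fertiliser to outcome. Conditioning on a mediator would strip out part of the effect we want; the pooled comparison gives the total causal effect.
The causal difference is the pooled difference: 0.395 − 0.557 = -0.163.

-0.16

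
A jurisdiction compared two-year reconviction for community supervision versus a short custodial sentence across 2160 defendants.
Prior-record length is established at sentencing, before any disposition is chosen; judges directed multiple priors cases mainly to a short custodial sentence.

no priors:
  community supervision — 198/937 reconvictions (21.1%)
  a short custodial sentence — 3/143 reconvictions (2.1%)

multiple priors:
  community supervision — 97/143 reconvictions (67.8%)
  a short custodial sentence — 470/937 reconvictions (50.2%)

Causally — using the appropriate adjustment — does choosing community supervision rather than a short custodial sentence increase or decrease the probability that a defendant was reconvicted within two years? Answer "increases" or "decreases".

increases

Prior-record length differs across dispositions for reasons unrelated to any effect of the disposition itself, and it separately predicts the outcome — a classic confounder. We must compare within prior-record length levels.
Within each level — no priors: 21.1% vs 2.1%; multiple priors: 67.8% vs 50.2% — a short custodial sentence is lower every time.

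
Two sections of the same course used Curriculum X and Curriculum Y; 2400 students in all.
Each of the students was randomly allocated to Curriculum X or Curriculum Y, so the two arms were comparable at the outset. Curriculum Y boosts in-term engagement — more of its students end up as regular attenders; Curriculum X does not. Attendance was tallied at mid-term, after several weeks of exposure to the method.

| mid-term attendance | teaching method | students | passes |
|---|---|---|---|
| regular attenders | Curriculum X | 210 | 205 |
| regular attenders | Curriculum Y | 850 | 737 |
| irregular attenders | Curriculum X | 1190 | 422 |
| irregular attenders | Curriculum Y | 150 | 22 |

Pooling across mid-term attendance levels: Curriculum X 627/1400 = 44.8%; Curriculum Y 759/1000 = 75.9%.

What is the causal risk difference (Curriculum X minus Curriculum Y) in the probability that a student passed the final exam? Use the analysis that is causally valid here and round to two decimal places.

Within every mid-term attendance level Curriculum X has the higher rate, yet pooled Curriculum Y does — Simpson's reversal.
Stratifying would compare teaching methods among students the teaching methods themselves sorted into mid-term attendance groups — a form of selection on an intermediate. The unconditioned pooled rates give the total causal effect.
The causal difference is the pooled difference: 0.448 − 0.759 = -0.311.

-0.31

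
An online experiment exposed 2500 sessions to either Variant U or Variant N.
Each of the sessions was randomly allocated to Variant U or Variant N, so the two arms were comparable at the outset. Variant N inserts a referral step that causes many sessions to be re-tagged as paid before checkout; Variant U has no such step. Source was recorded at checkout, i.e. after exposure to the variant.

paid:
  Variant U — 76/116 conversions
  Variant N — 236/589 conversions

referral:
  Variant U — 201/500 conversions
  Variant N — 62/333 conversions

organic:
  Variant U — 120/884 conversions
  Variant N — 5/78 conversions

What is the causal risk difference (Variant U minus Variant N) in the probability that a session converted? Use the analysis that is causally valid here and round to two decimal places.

The stratified and pooled comparisons disagree (Variant U wins within each traffic source; Variant N wins overall), so the answer turns on the causal role of traffic source.
The distribution of traffic source is itself part of what the variant does — it is an intermediate outcome. Holding it fixed would remove that part of the effect; the total effect is the pooled difference.
The causal difference is the pooled difference: 0.265 − 0.303 = -0.038.

-0.04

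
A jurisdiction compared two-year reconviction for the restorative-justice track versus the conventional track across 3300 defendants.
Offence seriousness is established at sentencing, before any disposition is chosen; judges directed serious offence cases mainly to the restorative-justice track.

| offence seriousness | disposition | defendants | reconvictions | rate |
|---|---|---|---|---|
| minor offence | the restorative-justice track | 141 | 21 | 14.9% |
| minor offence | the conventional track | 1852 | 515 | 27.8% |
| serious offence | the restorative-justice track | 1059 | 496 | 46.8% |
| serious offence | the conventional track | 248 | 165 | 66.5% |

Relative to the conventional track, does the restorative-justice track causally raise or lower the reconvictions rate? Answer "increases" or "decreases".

decreases

Offence seriousness differs across dispositions for reasons unrelated to any effect of the disposition itself, and it separately predicts the outcome — a classic confounder. We must compare within offence seriousness levels.
Within each level — minor offence: 14.9% vs 27.8%; serious offence: 46.8% vs 66.5% — the restorative-justice track is lower every time.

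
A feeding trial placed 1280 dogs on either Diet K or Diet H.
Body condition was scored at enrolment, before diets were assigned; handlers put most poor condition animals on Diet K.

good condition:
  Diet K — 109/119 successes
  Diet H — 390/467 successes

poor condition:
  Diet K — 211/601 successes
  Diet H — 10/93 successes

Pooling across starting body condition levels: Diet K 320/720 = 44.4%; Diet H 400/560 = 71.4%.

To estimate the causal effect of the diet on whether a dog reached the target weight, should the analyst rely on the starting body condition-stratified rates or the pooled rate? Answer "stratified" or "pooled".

stratified

Starting body condition satisfies the back-door criterion: it is not a descendant of the diet, and it blocks the spurious path from diet to outcome. Adjusting for it (i.e., using the within-starting body condition rates) gives the causal effect.
Within each level — good condition: 91.6% vs 83.5%; poor condition: 35.1% vs 10.8% — Diet K is higher every time.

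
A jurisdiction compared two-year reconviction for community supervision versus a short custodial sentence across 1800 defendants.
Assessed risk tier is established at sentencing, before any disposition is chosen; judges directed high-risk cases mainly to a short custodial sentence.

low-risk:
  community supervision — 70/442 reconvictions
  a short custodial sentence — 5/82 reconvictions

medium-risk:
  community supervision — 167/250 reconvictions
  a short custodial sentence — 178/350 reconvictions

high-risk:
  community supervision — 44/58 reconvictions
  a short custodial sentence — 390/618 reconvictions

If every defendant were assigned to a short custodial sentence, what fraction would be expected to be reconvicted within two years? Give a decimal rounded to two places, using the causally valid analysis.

The stratified and pooled comparisons disagree (a short custodial sentence wins within each assessed risk tier; community supervision wins overall), so the answer turns on the causal role of assessed risk tier.
Here assessed risk tier is a common cause — it drives both which disposition a case falls under and the outcome. The crude comparison mixes populations; the stratum-specific rates are the causally relevant ones.
Standardising a short custodial sentence to the population assessed risk tier mix: 0.291·5/82 + 0.333·178/350 + 0.376·390/618 = 0.424.

0.42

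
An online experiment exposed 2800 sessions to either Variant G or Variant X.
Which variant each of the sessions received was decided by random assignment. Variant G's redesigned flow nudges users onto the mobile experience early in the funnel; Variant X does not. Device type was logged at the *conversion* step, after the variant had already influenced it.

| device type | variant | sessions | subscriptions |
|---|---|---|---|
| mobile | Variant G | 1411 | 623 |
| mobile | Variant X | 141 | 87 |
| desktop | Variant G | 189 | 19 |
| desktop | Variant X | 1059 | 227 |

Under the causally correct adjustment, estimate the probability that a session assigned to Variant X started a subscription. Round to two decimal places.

The stratified and pooled comparisons disagree (Variant X wins within each device type; Variant G wins overall), so the answer turns on the causal role of device type.
Because the variant influences device type, device type is a post-treatment mediator, not a confounder. Stratifying on it would bias the estimate; the causal effect is the crude pooled difference.
So P(outcome | do(Variant X)) is just the pooled rate for Variant X: 314/1200 = 0.262.

0.26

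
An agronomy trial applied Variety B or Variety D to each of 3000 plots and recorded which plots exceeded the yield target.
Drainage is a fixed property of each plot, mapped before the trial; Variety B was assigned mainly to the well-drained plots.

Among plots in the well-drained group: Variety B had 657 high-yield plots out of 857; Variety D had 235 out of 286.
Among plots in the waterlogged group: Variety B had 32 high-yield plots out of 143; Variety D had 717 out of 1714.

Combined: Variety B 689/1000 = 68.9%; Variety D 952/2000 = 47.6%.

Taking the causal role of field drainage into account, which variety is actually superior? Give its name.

Field drainage satisfies the back-door criterion: it is not a descendant of the variety, and it blocks the spurious path from variety to outcome. Adjusting for it (i.e., using the within-field drainage rates) gives the causal effect.
Within each level — well-drained: 76.7% vs 82.2%; waterlogged: 22.4% vs 41.8% — Variety D is higher every time.

Variety D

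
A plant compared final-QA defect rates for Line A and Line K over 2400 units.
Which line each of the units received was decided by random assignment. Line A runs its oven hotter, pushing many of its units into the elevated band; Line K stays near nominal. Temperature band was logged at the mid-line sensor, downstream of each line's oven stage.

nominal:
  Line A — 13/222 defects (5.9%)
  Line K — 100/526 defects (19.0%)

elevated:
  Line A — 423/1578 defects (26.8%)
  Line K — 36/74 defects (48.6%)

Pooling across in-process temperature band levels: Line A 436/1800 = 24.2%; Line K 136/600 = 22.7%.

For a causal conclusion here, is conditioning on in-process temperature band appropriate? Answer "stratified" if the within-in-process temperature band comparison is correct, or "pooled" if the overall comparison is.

pooled

Because the line influences in-process temperature band, in-process temperature band is a post-treatment mediator, not a confounder. Stratifying on it would bias the estimate; the causal effect is the crude pooled difference.
Pooled: Line A 24.2% vs Line K 22.7%; Line K is lower overall.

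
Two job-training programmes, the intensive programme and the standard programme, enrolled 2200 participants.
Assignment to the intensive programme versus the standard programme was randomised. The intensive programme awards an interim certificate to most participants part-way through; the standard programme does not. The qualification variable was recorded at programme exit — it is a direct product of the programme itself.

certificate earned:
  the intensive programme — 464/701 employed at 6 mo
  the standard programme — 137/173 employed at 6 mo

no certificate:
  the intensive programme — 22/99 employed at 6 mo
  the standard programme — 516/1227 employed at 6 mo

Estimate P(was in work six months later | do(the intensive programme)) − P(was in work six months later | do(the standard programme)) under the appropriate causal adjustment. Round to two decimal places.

Within every qualification attained during the programme level the standard programme has the higher rate, yet pooled the intensive programme does — Simpson's reversal.
Because the programme influences qualification attained during the programme, qualification attained during the programme is a post-treatment mediator, not a confounder. Stratifying on it would bias the estimate; the causal effect is the crude pooled difference.
The causal difference is the pooled difference: 0.608 − 0.466 = +0.141.

+0.14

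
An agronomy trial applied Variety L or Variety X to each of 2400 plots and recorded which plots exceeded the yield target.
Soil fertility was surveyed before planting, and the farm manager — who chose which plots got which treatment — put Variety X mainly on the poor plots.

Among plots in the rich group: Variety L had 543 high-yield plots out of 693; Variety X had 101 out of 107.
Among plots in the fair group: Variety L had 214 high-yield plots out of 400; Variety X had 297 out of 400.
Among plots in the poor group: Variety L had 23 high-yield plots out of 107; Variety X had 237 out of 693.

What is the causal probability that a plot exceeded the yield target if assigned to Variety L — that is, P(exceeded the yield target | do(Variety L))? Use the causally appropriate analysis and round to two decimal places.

0.51

The stratified and pooled comparisons disagree (Variety X wins within each soil fertility; Variety L wins overall), so the answer turns on the causal role of soil fertility.
Soil fertility is set before the variety has any effect — it is not caused by the variety — and it independently drives the outcome. That makes it a confounder, so the causal comparison is within soil fertility levels.
Standardising Variety L to the population soil fertility mix: 0.333·543/693 + 0.333·214/400 + 0.333·23/107 = 0.511.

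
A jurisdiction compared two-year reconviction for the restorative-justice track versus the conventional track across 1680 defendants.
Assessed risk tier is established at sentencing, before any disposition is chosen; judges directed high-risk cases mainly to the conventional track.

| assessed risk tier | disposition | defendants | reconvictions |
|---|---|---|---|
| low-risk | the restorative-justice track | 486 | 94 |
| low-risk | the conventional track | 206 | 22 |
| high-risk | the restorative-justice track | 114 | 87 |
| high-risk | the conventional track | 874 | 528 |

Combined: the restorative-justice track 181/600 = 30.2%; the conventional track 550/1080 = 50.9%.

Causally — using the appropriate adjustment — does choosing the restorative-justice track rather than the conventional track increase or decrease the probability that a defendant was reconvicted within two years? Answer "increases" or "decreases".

increases

Within every assessed risk tier level the conventional track has the lower rate, yet pooled the restorative-justice track does — Simpson's reversal.
The imbalance in assessed risk tier arose from how defendants were allocated, not from anything the disposition did; and assessed risk tier independently affects the outcome. The pooled gap is confounded — condition on assessed risk tier.
Within each level — low-risk: 19.3% vs 10.7%; high-risk: 76.3% vs 60.4% — the conventional track is lower every time.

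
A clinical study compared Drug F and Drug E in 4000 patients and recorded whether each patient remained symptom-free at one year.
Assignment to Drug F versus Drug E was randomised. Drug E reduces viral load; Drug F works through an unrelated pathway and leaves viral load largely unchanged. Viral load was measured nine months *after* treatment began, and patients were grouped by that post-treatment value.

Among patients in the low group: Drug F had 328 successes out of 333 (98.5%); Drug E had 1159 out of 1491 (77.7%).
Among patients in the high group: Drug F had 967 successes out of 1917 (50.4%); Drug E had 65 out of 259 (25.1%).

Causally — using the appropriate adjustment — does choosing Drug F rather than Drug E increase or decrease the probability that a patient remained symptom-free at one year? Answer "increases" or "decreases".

Stratifying would compare drugs among patients the drugs themselves sorted into viral load groups — a form of selection on an intermediate. The unconditioned pooled rates give the total causal effect.
Pooled: Drug F 57.6% vs Drug E 69.9%; Drug E is higher overall.

decreases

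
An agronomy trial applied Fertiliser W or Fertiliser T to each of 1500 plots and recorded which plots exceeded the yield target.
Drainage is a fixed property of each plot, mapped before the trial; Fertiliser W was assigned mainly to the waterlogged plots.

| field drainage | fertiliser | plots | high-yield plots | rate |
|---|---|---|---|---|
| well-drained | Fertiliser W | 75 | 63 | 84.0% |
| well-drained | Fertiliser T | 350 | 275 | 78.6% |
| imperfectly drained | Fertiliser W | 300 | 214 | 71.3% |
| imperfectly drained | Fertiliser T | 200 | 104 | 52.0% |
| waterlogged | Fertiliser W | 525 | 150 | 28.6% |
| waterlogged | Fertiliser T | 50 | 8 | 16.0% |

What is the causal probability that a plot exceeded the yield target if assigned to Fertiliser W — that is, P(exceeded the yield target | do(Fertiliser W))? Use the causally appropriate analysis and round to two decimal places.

Nothing the fertiliser does changes field drainage; the imbalance is an allocation artefact. With field drainage also predicting the outcome, the pooled figure is confounded, and the within-stratum comparison is the causal one.
Standardising Fertiliser W to the population field drainage mix: 0.283·63/75 + 0.333·214/300 + 0.383·150/525 = 0.585.

0.59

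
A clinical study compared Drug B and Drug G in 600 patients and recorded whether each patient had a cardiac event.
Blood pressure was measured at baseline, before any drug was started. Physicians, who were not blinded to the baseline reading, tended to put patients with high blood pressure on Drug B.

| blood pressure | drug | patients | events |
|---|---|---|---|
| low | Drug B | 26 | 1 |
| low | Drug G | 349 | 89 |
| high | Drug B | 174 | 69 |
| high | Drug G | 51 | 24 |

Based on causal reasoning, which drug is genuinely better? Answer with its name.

Drug B

The imbalance in blood pressure arose from how patients were allocated, not from anything the drug did; and blood pressure independently affects the outcome. The pooled gap is confounded — condition on blood pressure.
Within each level — low: 3.8% vs 25.5%; high: 39.7% vs 47.1% — Drug B is lower every time.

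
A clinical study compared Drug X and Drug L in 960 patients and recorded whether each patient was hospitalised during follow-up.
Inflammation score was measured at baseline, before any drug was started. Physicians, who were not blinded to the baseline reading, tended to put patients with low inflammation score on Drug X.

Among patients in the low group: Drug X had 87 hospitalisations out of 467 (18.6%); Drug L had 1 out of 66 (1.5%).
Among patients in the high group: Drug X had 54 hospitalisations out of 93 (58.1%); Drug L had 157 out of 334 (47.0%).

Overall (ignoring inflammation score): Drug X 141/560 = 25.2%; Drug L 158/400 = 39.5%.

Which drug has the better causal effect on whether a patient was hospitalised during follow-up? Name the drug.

Nothing the drug does changes inflammation score; the imbalance is an allocation artefact. With inflammation score also predicting the outcome, the pooled figure is confounded, and the within-stratum comparison is the causal one.
Within each level — low: 18.6% vs 1.5%; high: 58.1% vs 47.0% — Drug L is lower every time.

Drug L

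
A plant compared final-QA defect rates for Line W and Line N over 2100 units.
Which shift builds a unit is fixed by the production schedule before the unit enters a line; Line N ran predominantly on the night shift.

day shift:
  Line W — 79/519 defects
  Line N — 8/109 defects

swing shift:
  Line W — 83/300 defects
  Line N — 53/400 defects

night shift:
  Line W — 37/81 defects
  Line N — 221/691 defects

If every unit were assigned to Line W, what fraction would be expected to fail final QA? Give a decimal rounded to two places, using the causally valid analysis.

0.31

The stratified and pooled comparisons disagree (Line N wins within each shift; Line W wins overall), so the answer turns on the causal role of shift.
Shift differs across lines for reasons unrelated to any effect of the line itself, and it separately predicts the outcome — a classic confounder. We must compare within shift levels.
Standardising Line W to the population shift mix: 0.299·79/519 + 0.333·83/300 + 0.368·37/81 = 0.306.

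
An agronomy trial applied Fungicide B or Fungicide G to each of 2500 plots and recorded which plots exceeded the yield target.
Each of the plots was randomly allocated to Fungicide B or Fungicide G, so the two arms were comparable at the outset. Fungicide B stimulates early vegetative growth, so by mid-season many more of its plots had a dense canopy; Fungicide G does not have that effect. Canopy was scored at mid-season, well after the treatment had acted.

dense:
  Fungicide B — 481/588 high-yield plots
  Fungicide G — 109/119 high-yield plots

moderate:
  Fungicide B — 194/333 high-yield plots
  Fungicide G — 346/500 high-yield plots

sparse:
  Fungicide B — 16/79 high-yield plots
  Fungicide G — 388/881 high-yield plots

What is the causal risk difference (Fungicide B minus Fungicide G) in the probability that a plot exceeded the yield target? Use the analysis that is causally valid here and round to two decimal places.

Within every mid-season canopy level Fungicide G has the higher rate, yet pooled Fungicide B does — Simpson's reversal.
Mid-season canopy is recorded after the fungicide and is itself shifted by it — it sits on the causal path from fungicide to outcome. Conditioning on a mediator would strip out part of the effect we want; the pooled comparison gives the total causal effect.
The causal difference is the pooled difference: 0.691 − 0.562 = +0.129.

+0.13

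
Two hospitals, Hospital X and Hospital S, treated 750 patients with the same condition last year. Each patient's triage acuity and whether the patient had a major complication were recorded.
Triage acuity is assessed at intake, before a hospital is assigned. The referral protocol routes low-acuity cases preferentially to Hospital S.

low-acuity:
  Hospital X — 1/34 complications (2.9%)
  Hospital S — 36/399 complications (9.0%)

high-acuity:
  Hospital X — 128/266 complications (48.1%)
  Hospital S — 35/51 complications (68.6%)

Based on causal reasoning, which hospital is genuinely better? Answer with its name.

Hospital X

Within every triage acuity level Hospital X has the lower rate, yet pooled Hospital S does — Simpson's reversal.
Triage acuity satisfies the back-door criterion: it is not a descendant of the hospital, and it blocks the spurious path from hospital to outcome. Adjusting for it (i.e., using the within-triage acuity rates) gives the causal effect.
Within each level — low-acuity: 2.9% vs 9.0%; high-acuity: 48.1% vs 68.6% — Hospital X is lower every time.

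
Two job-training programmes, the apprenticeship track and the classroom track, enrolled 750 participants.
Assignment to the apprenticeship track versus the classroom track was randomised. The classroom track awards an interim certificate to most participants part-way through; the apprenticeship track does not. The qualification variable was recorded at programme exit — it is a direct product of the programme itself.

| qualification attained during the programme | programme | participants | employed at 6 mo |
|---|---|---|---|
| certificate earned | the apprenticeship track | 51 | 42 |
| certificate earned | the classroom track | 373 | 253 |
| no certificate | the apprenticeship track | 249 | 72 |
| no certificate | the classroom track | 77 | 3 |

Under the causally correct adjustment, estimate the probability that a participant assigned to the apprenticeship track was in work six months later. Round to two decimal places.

0.38

the apprenticeship track is higher inside every qualification attained during the programme stratum but the classroom track is higher in aggregate. Whether to stratify depends on how qualification attained during the programme relates to the programme.
Because the programme influences qualification attained during the programme, qualification attained during the programme is a post-treatment mediator, not a confounder. Stratifying on it would bias the estimate; the causal effect is the crude pooled difference.
So P(outcome | do(the apprenticeship track)) is just the pooled rate for the apprenticeship track: 114/300 = 0.380.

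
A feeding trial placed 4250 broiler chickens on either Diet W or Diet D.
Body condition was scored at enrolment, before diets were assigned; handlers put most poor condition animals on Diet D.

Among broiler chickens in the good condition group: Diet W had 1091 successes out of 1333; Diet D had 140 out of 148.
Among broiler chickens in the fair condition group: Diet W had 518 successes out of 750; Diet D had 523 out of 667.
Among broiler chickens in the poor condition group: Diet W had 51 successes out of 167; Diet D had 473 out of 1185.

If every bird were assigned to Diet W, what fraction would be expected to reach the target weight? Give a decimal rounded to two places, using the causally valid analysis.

Starting body condition differs across diets for reasons unrelated to any effect of the diet itself, and it separately predicts the outcome — a classic confounder. We must compare within starting body condition levels.
Standardising Diet W to the population starting body condition mix: 0.348·1091/1333 + 0.333·518/750 + 0.318·51/167 = 0.613.

0.61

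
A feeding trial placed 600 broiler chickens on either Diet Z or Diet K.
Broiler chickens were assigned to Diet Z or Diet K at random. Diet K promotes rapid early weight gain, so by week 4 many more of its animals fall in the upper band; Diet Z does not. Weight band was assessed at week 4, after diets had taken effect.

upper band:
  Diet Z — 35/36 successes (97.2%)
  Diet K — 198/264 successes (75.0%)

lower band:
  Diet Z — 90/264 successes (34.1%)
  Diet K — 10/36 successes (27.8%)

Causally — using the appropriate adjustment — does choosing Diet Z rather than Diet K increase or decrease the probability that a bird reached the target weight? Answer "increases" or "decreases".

decreases

The distribution of week-4 weight band is itself part of what the diet does — it is an intermediate outcome. Holding it fixed would remove that part of the effect; the total effect is the pooled difference.
Pooled: Diet Z 41.7% vs Diet K 69.3%; Diet K is higher overall.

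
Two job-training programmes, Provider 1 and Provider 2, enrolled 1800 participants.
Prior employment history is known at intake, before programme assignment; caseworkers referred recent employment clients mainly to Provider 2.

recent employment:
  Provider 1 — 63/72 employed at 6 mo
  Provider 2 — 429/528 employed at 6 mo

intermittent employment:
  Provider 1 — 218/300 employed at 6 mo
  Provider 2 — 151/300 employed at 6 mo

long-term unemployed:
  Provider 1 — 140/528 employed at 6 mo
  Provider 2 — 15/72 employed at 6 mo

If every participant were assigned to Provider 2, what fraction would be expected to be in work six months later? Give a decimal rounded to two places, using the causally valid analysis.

0.51

Within every prior employment history level Provider 1 has the higher rate, yet pooled Provider 2 does — Simpson's reversal.
Nothing the programme does changes prior employment history; the imbalance is an allocation artefact. With prior employment history also predicting the outcome, the pooled figure is confounded, and the within-stratum comparison is the causal one.
Standardising Provider 2 to the population prior employment history mix: 0.333·429/528 + 0.333·151/300 + 0.333·15/72 = 0.508.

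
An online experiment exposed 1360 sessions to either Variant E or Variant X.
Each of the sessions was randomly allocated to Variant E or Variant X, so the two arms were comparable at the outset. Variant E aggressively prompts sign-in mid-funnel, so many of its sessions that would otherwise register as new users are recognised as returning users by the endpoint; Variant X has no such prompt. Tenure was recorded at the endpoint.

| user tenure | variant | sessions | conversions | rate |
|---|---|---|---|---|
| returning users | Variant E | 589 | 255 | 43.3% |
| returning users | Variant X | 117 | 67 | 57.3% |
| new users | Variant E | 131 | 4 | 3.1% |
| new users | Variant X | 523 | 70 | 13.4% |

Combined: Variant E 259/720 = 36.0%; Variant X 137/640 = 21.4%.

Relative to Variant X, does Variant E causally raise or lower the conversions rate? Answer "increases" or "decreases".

Stratifying would compare variants among sessions the variants themselves sorted into user tenure groups — a form of selection on an intermediate. The unconditioned pooled rates give the total causal effect.
Pooled: Variant E 36.0% vs Variant X 21.4%; Variant E is higher overall.

increases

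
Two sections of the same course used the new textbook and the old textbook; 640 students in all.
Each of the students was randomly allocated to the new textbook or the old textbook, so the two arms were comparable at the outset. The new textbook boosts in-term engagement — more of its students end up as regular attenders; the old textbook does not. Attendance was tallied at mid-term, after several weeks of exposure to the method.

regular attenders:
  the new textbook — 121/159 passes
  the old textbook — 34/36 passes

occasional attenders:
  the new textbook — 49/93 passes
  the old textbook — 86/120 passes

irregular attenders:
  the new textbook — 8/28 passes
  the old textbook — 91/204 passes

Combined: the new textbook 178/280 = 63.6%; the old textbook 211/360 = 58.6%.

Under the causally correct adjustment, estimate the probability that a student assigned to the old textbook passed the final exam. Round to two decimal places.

0.59

The stratified and pooled comparisons disagree (the old textbook wins within each mid-term attendance; the new textbook wins overall), so the answer turns on the causal role of mid-term attendance.
The distribution of mid-term attendance is itself part of what the teaching method does — it is an intermediate outcome. Holding it fixed would remove that part of the effect; the total effect is the pooled difference.
So P(outcome | do(the old textbook)) is just the pooled rate for the old textbook: 211/360 = 0.586.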